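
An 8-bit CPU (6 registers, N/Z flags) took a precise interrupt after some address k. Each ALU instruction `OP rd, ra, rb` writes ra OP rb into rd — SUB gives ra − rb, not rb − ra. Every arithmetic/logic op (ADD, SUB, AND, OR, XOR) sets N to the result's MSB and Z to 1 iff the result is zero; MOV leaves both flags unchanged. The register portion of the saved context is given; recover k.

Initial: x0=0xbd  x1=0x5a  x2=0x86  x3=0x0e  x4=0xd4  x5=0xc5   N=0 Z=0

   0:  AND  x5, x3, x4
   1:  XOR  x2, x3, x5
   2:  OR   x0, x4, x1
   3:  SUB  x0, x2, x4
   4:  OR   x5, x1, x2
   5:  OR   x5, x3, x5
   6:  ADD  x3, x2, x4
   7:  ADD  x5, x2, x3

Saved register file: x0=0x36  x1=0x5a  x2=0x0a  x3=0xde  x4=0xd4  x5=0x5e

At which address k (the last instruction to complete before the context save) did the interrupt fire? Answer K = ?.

K = 6

after  0: x0=0xbd x1=0x5a x2=0x86 x3=0x0e x4=0xd4 x5=0x04  N=0 Z=0
after  1: x0=0xbd x1=0x5a x2=0x0a x3=0x0e x4=0xd4 x5=0x04  N=0 Z=0
after  2: x0=0xde x1=0x5a x2=0x0a x3=0x0e x4=0xd4 x5=0x04  N=1 Z=0
after  3: x0=0x36 x1=0x5a x2=0x0a x3=0x0e x4=0xd4 x5=0x04  N=0 Z=0
after  4: x0=0x36 x1=0x5a x2=0x0a x3=0x0e x4=0xd4 x5=0x5a  N=0 Z=0
after  5: x0=0x36 x1=0x5a x2=0x0a x3=0x0e x4=0xd4 x5=0x5e  N=0 Z=0
after  6: x0=0x36 x1=0x5a x2=0x0a x3=0xde x4=0xd4 x5=0x5e  N=1 Z=0
-- IRQ taken; context saved, return-PC = 7 --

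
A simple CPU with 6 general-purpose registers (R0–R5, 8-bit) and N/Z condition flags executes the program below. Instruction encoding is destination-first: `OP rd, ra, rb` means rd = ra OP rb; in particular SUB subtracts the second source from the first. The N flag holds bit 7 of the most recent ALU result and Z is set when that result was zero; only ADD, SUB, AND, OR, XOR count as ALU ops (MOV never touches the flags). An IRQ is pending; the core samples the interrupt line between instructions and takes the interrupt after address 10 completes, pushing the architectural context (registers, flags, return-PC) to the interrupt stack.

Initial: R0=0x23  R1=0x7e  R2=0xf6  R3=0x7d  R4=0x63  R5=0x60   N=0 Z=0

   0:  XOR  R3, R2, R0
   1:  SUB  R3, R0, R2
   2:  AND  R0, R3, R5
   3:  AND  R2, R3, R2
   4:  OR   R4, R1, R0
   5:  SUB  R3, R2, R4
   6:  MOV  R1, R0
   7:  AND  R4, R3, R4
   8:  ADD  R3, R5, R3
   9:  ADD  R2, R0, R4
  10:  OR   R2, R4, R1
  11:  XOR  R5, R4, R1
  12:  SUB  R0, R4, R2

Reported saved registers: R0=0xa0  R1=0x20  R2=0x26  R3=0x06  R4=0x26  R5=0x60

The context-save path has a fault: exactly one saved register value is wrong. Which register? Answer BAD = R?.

BAD = R0

after  0: R0=0x23 R1=0x7e R2=0xf6 R3=0xd5 R4=0x63 R5=0x60  N=1 Z=0
after  1: R0=0x23 R1=0x7e R2=0xf6 R3=0x2d R4=0x63 R5=0x60  N=0 Z=0
after  2: R0=0x20 R1=0x7e R2=0xf6 R3=0x2d R4=0x63 R5=0x60  N=0 Z=0
after  3: R0=0x20 R1=0x7e R2=0x24 R3=0x2d R4=0x63 R5=0x60  N=0 Z=0
after  4: R0=0x20 R1=0x7e R2=0x24 R3=0x2d R4=0x7e R5=0x60  N=0 Z=0
after  5: R0=0x20 R1=0x7e R2=0x24 R3=0xa6 R4=0x7e R5=0x60  N=1 Z=0
after  6: R0=0x20 R1=0x20 R2=0x24 R3=0xa6 R4=0x7e R5=0x60  N=1 Z=0
after  7: R0=0x20 R1=0x20 R2=0x24 R3=0xa6 R4=0x26 R5=0x60  N=0 Z=0
after  8: R0=0x20 R1=0x20 R2=0x24 R3=0x06 R4=0x26 R5=0x60  N=0 Z=0
after  9: R0=0x20 R1=0x20 R2=0x46 R3=0x06 R4=0x26 R5=0x60  N=0 Z=0
after 10: R0=0x20 R1=0x20 R2=0x26 R3=0x06 R4=0x26 R5=0x60  N=0 Z=0
-- IRQ taken; context saved, return-PC = 11 --
mismatch: R0: reported 0xa0 vs actual 0x20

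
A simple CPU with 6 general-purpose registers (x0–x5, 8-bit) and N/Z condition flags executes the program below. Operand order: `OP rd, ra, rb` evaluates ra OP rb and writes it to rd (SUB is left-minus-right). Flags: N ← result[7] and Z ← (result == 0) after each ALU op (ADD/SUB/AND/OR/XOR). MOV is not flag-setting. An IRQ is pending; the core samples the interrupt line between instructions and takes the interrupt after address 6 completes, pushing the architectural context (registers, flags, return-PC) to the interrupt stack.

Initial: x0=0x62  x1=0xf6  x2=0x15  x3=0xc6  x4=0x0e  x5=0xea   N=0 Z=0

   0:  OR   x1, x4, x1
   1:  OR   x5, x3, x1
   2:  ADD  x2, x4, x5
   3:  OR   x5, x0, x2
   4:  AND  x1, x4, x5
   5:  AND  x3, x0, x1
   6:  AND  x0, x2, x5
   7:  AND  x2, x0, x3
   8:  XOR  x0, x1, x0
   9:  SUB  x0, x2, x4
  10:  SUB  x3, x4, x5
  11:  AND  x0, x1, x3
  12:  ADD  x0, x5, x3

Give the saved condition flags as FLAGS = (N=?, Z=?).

after  0: x0=0x62 x1=0xfe x2=0x15 x3=0xc6 x4=0x0e x5=0xea  N=1 Z=0
after  1: x0=0x62 x1=0xfe x2=0x15 x3=0xc6 x4=0x0e x5=0xfe  N=1 Z=0
after  2: x0=0x62 x1=0xfe x2=0x0c x3=0xc6 x4=0x0e x5=0xfe  N=0 Z=0
after  3: x0=0x62 x1=0xfe x2=0x0c x3=0xc6 x4=0x0e x5=0x6e  N=0 Z=0
after  4: x0=0x62 x1=0x0e x2=0x0c x3=0xc6 x4=0x0e x5=0x6e  N=0 Z=0
after  5: x0=0x62 x1=0x0e x2=0x0c x3=0x02 x4=0x0e x5=0x6e  N=0 Z=0
after  6: x0=0x0c x1=0x0e x2=0x0c x3=0x02 x4=0x0e x5=0x6e  N=0 Z=0
-- IRQ taken; context saved, return-PC = 7 --

FLAGS = (N=0, Z=0)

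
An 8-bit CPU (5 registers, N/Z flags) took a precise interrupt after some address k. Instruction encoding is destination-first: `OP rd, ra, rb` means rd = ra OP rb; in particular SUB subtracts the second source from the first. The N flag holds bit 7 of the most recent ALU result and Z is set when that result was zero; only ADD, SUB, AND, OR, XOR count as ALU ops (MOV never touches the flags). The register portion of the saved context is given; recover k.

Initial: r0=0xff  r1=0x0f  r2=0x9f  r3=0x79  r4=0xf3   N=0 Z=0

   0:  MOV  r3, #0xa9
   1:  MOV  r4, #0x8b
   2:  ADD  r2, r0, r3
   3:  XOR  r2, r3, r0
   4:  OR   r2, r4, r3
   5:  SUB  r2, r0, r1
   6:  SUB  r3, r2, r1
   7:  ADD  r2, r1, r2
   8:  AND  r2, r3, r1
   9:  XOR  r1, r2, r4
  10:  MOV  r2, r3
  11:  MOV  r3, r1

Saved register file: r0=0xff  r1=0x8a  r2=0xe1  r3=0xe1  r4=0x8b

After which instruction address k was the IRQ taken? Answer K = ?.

K = 10

after  0: r0=0xff r1=0x0f r2=0x9f r3=0xa9 r4=0xf3  N=0 Z=0
after  1: r0=0xff r1=0x0f r2=0x9f r3=0xa9 r4=0x8b  N=0 Z=0
after  2: r0=0xff r1=0x0f r2=0xa8 r3=0xa9 r4=0x8b  N=1 Z=0
after  3: r0=0xff r1=0x0f r2=0x56 r3=0xa9 r4=0x8b  N=0 Z=0
after  4: r0=0xff r1=0x0f r2=0xab r3=0xa9 r4=0x8b  N=1 Z=0
after  5: r0=0xff r1=0x0f r2=0xf0 r3=0xa9 r4=0x8b  N=1 Z=0
after  6: r0=0xff r1=0x0f r2=0xf0 r3=0xe1 r4=0x8b  N=1 Z=0
after  7: r0=0xff r1=0x0f r2=0xff r3=0xe1 r4=0x8b  N=1 Z=0
after  8: r0=0xff r1=0x0f r2=0x01 r3=0xe1 r4=0x8b  N=0 Z=0
after  9: r0=0xff r1=0x8a r2=0x01 r3=0xe1 r4=0x8b  N=1 Z=0
after 10: r0=0xff r1=0x8a r2=0xe1 r3=0xe1 r4=0x8b  N=1 Z=0
-- IRQ taken; context saved, return-PC = 11 --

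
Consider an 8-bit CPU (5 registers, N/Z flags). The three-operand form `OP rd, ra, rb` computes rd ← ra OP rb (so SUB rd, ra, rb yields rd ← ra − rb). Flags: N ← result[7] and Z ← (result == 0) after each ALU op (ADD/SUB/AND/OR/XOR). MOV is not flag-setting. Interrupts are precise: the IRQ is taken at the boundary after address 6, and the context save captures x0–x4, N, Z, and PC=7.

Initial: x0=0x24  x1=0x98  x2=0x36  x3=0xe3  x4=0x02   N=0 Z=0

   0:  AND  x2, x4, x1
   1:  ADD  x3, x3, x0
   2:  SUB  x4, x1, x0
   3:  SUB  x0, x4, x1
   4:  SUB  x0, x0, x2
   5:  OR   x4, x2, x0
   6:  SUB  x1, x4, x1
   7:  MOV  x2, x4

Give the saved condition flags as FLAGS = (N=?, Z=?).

after  0: x0=0x24 x1=0x98 x2=0x00 x3=0xe3 x4=0x02  N=0 Z=1
after  1: x0=0x24 x1=0x98 x2=0x00 x3=0x07 x4=0x02  N=0 Z=0
after  2: x0=0x24 x1=0x98 x2=0x00 x3=0x07 x4=0x74  N=0 Z=0
after  3: x0=0xdc x1=0x98 x2=0x00 x3=0x07 x4=0x74  N=1 Z=0
after  4: x0=0xdc x1=0x98 x2=0x00 x3=0x07 x4=0x74  N=1 Z=0
after  5: x0=0xdc x1=0x98 x2=0x00 x3=0x07 x4=0xdc  N=1 Z=0
after  6: x0=0xdc x1=0x44 x2=0x00 x3=0x07 x4=0xdc  N=0 Z=0
-- IRQ taken; context saved, return-PC = 7 --

FLAGS = (N=0, Z=0)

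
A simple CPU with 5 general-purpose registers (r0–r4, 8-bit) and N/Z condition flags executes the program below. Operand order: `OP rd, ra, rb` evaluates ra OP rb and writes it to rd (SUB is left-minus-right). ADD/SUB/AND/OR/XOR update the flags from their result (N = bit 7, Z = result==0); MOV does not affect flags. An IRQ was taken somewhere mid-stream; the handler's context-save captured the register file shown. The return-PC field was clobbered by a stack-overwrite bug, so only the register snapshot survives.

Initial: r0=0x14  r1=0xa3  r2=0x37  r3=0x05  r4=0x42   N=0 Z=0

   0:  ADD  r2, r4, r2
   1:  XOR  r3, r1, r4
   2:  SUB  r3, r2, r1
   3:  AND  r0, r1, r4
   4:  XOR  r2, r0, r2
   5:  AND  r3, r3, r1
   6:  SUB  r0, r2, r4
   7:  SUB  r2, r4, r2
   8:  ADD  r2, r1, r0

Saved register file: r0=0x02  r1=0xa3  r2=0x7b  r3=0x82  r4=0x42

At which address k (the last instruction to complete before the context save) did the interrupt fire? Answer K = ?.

K = 5

after  0: r0=0x14 r1=0xa3 r2=0x79 r3=0x05 r4=0x42  N=0 Z=0
after  1: r0=0x14 r1=0xa3 r2=0x79 r3=0xe1 r4=0x42  N=1 Z=0
after  2: r0=0x14 r1=0xa3 r2=0x79 r3=0xd6 r4=0x42  N=1 Z=0
after  3: r0=0x02 r1=0xa3 r2=0x79 r3=0xd6 r4=0x42  N=0 Z=0
after  4: r0=0x02 r1=0xa3 r2=0x7b r3=0xd6 r4=0x42  N=0 Z=0
after  5: r0=0x02 r1=0xa3 r2=0x7b r3=0x82 r4=0x42  N=1 Z=0
-- IRQ taken; context saved, return-PC = 6 --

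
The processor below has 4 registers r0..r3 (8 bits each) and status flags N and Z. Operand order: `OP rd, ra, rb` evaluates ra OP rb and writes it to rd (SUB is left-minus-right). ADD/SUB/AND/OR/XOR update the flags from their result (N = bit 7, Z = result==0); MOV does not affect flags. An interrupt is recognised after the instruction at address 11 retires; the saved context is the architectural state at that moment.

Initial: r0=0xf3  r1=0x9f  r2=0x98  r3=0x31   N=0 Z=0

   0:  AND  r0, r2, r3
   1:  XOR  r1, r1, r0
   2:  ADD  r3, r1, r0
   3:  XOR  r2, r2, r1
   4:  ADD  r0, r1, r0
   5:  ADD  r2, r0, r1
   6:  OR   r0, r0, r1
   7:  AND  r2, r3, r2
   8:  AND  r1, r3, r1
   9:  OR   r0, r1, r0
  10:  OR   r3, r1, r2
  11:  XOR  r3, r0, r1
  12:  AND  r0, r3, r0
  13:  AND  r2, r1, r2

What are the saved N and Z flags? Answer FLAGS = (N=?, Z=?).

FLAGS = (N=0, Z=0)

after  0: r0=0x10 r1=0x9f r2=0x98 r3=0x31  N=0 Z=0
after  1: r0=0x10 r1=0x8f r2=0x98 r3=0x31  N=1 Z=0
after  2: r0=0x10 r1=0x8f r2=0x98 r3=0x9f  N=1 Z=0
after  3: r0=0x10 r1=0x8f r2=0x17 r3=0x9f  N=0 Z=0
after  4: r0=0x9f r1=0x8f r2=0x17 r3=0x9f  N=1 Z=0
after  5: r0=0x9f r1=0x8f r2=0x2e r3=0x9f  N=0 Z=0
after  6: r0=0x9f r1=0x8f r2=0x2e r3=0x9f  N=1 Z=0
after  7: r0=0x9f r1=0x8f r2=0x0e r3=0x9f  N=0 Z=0
after  8: r0=0x9f r1=0x8f r2=0x0e r3=0x9f  N=1 Z=0
after  9: r0=0x9f r1=0x8f r2=0x0e r3=0x9f  N=1 Z=0
after 10: r0=0x9f r1=0x8f r2=0x0e r3=0x8f  N=1 Z=0
after 11: r0=0x9f r1=0x8f r2=0x0e r3=0x10  N=0 Z=0
-- IRQ taken; context saved, return-PC = 12 --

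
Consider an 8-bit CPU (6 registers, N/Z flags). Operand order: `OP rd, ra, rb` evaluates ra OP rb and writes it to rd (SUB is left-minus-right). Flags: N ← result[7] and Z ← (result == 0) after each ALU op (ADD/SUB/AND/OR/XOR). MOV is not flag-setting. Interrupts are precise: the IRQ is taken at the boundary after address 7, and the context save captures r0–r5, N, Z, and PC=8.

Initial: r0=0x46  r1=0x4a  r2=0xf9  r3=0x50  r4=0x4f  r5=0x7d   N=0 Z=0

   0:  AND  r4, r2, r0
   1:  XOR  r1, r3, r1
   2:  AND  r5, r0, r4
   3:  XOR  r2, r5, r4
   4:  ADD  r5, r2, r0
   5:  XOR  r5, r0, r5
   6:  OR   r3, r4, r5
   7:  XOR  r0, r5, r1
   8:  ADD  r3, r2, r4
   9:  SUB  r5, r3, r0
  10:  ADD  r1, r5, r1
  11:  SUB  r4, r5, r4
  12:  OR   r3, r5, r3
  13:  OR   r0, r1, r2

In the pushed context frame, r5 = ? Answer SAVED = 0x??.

SAVED = 0x00

after  0: r0=0x46 r1=0x4a r2=0xf9 r3=0x50 r4=0x40 r5=0x7d  N=0 Z=0
after  1: r0=0x46 r1=0x1a r2=0xf9 r3=0x50 r4=0x40 r5=0x7d  N=0 Z=0
after  2: r0=0x46 r1=0x1a r2=0xf9 r3=0x50 r4=0x40 r5=0x40  N=0 Z=0
after  3: r0=0x46 r1=0x1a r2=0x00 r3=0x50 r4=0x40 r5=0x40  N=0 Z=1
after  4: r0=0x46 r1=0x1a r2=0x00 r3=0x50 r4=0x40 r5=0x46  N=0 Z=0
after  5: r0=0x46 r1=0x1a r2=0x00 r3=0x50 r4=0x40 r5=0x00  N=0 Z=1
after  6: r0=0x46 r1=0x1a r2=0x00 r3=0x40 r4=0x40 r5=0x00  N=0 Z=0
after  7: r0=0x1a r1=0x1a r2=0x00 r3=0x40 r4=0x40 r5=0x00  N=0 Z=0
-- IRQ taken; context saved, return-PC = 8 --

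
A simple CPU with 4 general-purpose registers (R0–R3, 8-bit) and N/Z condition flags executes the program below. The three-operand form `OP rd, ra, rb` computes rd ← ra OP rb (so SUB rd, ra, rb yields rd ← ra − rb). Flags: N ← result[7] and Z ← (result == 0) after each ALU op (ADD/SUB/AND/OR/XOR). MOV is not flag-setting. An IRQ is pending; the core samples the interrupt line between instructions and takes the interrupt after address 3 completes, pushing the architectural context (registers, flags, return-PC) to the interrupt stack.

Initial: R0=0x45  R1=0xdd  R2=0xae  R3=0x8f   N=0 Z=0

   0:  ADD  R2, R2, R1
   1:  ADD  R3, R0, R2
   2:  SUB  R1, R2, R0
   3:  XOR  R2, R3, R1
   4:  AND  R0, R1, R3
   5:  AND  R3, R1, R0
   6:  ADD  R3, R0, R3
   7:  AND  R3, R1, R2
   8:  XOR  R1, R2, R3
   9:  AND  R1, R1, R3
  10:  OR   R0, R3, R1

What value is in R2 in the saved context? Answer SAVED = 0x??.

after  0: R0=0x45 R1=0xdd R2=0x8b R3=0x8f  N=1 Z=0
after  1: R0=0x45 R1=0xdd R2=0x8b R3=0xd0  N=1 Z=0
after  2: R0=0x45 R1=0x46 R2=0x8b R3=0xd0  N=0 Z=0
after  3: R0=0x45 R1=0x46 R2=0x96 R3=0xd0  N=1 Z=0
-- IRQ taken; context saved, return-PC = 4 --

SAVED = 0x96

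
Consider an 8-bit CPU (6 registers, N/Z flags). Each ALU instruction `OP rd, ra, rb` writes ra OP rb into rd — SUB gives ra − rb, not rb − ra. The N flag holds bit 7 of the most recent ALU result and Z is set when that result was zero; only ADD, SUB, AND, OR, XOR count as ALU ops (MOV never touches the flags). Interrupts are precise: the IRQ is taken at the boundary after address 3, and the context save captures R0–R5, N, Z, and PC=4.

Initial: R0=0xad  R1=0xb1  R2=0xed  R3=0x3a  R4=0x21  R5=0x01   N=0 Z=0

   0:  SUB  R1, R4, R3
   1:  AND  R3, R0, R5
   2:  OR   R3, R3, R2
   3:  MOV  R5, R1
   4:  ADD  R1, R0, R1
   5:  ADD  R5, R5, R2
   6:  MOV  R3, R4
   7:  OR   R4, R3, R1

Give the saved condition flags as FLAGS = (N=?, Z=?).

after  0: R0=0xad R1=0xe7 R2=0xed R3=0x3a R4=0x21 R5=0x01  N=1 Z=0
after  1: R0=0xad R1=0xe7 R2=0xed R3=0x01 R4=0x21 R5=0x01  N=0 Z=0
after  2: R0=0xad R1=0xe7 R2=0xed R3=0xed R4=0x21 R5=0x01  N=1 Z=0
after  3: R0=0xad R1=0xe7 R2=0xed R3=0xed R4=0x21 R5=0xe7  N=1 Z=0
-- IRQ taken; context saved, return-PC = 4 --

FLAGS = (N=1, Z=0)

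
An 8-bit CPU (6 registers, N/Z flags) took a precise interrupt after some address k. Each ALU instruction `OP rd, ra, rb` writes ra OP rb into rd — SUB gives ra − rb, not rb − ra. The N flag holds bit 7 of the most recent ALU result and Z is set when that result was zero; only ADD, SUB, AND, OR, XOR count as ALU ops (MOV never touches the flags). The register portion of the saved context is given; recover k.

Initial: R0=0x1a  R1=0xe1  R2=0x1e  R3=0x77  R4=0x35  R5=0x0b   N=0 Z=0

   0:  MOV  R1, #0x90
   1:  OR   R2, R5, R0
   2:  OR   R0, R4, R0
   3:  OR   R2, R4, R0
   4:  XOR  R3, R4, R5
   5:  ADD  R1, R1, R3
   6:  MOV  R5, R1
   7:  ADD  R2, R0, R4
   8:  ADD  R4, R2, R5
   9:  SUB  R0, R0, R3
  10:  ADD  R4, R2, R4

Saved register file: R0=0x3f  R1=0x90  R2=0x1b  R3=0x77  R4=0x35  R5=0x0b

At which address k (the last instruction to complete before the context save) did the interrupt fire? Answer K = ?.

K = 2

after  0: R0=0x1a R1=0x90 R2=0x1e R3=0x77 R4=0x35 R5=0x0b  N=0 Z=0
after  1: R0=0x1a R1=0x90 R2=0x1b R3=0x77 R4=0x35 R5=0x0b  N=0 Z=0
after  2: R0=0x3f R1=0x90 R2=0x1b R3=0x77 R4=0x35 R5=0x0b  N=0 Z=0
-- IRQ taken; context saved, return-PC = 3 --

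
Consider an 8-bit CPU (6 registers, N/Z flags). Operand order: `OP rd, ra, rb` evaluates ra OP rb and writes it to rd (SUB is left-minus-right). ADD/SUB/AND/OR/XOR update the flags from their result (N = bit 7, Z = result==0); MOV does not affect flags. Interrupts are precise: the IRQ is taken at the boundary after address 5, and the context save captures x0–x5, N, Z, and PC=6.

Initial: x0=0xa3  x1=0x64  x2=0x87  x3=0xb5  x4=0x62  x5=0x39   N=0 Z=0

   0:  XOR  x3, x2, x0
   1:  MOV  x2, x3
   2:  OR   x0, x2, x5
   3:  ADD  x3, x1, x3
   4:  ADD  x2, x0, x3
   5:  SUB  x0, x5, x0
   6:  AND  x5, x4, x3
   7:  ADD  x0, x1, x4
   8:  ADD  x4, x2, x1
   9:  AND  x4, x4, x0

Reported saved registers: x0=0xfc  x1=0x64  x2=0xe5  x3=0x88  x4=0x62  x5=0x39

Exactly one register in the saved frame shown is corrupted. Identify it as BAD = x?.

after  0: x0=0xa3 x1=0x64 x2=0x87 x3=0x24 x4=0x62 x5=0x39  N=0 Z=0
after  1: x0=0xa3 x1=0x64 x2=0x24 x3=0x24 x4=0x62 x5=0x39  N=0 Z=0
after  2: x0=0x3d x1=0x64 x2=0x24 x3=0x24 x4=0x62 x5=0x39  N=0 Z=0
after  3: x0=0x3d x1=0x64 x2=0x24 x3=0x88 x4=0x62 x5=0x39  N=1 Z=0
after  4: x0=0x3d x1=0x64 x2=0xc5 x3=0x88 x4=0x62 x5=0x39  N=1 Z=0
after  5: x0=0xfc x1=0x64 x2=0xc5 x3=0x88 x4=0x62 x5=0x39  N=1 Z=0
-- IRQ taken; context saved, return-PC = 6 --
mismatch: x2: reported 0xe5 vs actual 0xc5

BAD = x2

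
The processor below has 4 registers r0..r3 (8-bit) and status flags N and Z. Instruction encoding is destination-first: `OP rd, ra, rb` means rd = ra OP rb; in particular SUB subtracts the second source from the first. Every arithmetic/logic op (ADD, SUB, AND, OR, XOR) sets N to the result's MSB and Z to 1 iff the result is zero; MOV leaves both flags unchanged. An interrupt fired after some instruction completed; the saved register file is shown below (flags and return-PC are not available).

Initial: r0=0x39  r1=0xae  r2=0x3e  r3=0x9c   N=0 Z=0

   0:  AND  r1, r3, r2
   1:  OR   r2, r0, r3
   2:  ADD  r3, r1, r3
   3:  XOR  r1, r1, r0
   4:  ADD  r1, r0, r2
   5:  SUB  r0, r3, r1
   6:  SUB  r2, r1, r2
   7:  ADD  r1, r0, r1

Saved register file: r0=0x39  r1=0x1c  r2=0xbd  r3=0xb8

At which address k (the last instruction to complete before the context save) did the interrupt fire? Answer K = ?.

K = 2

after  0: r0=0x39 r1=0x1c r2=0x3e r3=0x9c  N=0 Z=0
after  1: r0=0x39 r1=0x1c r2=0xbd r3=0x9c  N=1 Z=0
after  2: r0=0x39 r1=0x1c r2=0xbd r3=0xb8  N=1 Z=0
-- IRQ taken; context saved, return-PC = 3 --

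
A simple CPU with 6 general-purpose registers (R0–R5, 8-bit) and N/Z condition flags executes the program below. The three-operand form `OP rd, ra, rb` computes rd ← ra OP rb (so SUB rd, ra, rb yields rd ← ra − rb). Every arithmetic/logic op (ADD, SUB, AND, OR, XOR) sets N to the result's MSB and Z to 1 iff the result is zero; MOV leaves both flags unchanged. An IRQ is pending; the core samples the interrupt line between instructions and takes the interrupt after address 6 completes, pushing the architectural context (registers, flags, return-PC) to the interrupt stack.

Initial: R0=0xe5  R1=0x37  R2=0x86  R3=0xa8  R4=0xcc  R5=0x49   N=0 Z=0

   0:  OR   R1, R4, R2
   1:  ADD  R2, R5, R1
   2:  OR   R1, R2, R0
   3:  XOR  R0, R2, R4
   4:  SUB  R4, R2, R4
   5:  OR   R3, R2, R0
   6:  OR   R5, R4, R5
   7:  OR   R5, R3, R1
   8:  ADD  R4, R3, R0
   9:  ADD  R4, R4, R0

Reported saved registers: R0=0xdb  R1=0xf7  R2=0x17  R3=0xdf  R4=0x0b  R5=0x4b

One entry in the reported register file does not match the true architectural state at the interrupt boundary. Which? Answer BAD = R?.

after  0: R0=0xe5 R1=0xce R2=0x86 R3=0xa8 R4=0xcc R5=0x49  N=1 Z=0
after  1: R0=0xe5 R1=0xce R2=0x17 R3=0xa8 R4=0xcc R5=0x49  N=0 Z=0
after  2: R0=0xe5 R1=0xf7 R2=0x17 R3=0xa8 R4=0xcc R5=0x49  N=1 Z=0
after  3: R0=0xdb R1=0xf7 R2=0x17 R3=0xa8 R4=0xcc R5=0x49  N=1 Z=0
after  4: R0=0xdb R1=0xf7 R2=0x17 R3=0xa8 R4=0x4b R5=0x49  N=0 Z=0
after  5: R0=0xdb R1=0xf7 R2=0x17 R3=0xdf R4=0x4b R5=0x49  N=1 Z=0
after  6: R0=0xdb R1=0xf7 R2=0x17 R3=0xdf R4=0x4b R5=0x4b  N=0 Z=0
-- IRQ taken; context saved, return-PC = 7 --
mismatch: R4: reported 0x0b vs actual 0x4b

BAD = R4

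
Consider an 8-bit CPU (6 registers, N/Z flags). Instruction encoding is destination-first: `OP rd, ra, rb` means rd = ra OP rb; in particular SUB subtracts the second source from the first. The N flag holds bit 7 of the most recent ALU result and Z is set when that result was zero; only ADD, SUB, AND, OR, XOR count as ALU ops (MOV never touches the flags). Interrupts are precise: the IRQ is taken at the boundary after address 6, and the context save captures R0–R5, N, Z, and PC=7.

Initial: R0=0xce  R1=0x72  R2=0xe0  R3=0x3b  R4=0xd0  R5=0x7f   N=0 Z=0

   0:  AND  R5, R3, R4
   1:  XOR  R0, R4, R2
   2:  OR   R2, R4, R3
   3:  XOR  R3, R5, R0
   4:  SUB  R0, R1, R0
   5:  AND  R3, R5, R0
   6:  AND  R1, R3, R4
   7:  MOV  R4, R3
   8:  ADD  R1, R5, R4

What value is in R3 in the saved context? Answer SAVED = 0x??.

after  0: R0=0xce R1=0x72 R2=0xe0 R3=0x3b R4=0xd0 R5=0x10  N=0 Z=0
after  1: R0=0x30 R1=0x72 R2=0xe0 R3=0x3b R4=0xd0 R5=0x10  N=0 Z=0
after  2: R0=0x30 R1=0x72 R2=0xfb R3=0x3b R4=0xd0 R5=0x10  N=1 Z=0
after  3: R0=0x30 R1=0x72 R2=0xfb R3=0x20 R4=0xd0 R5=0x10  N=0 Z=0
after  4: R0=0x42 R1=0x72 R2=0xfb R3=0x20 R4=0xd0 R5=0x10  N=0 Z=0
after  5: R0=0x42 R1=0x72 R2=0xfb R3=0x00 R4=0xd0 R5=0x10  N=0 Z=1
after  6: R0=0x42 R1=0x00 R2=0xfb R3=0x00 R4=0xd0 R5=0x10  N=0 Z=1
-- IRQ taken; context saved, return-PC = 7 --

SAVED = 0x00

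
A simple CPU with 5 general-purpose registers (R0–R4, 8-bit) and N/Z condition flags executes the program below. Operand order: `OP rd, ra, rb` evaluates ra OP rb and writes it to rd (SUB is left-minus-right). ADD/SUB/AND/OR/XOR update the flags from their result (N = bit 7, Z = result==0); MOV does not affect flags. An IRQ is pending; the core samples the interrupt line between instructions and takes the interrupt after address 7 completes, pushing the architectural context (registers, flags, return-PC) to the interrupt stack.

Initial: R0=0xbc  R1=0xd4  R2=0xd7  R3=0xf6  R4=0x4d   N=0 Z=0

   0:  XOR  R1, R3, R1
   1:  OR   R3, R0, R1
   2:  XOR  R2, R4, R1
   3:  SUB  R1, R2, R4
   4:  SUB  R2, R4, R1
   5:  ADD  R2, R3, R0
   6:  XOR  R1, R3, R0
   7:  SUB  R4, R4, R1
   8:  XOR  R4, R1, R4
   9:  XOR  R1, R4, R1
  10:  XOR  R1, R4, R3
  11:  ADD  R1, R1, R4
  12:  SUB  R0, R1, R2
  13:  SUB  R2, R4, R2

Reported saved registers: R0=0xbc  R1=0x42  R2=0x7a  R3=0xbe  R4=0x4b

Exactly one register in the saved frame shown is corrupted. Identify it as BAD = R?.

after  0: R0=0xbc R1=0x22 R2=0xd7 R3=0xf6 R4=0x4d  N=0 Z=0
after  1: R0=0xbc R1=0x22 R2=0xd7 R3=0xbe R4=0x4d  N=1 Z=0
after  2: R0=0xbc R1=0x22 R2=0x6f R3=0xbe R4=0x4d  N=0 Z=0
after  3: R0=0xbc R1=0x22 R2=0x6f R3=0xbe R4=0x4d  N=0 Z=0
after  4: R0=0xbc R1=0x22 R2=0x2b R3=0xbe R4=0x4d  N=0 Z=0
after  5: R0=0xbc R1=0x22 R2=0x7a R3=0xbe R4=0x4d  N=0 Z=0
after  6: R0=0xbc R1=0x02 R2=0x7a R3=0xbe R4=0x4d  N=0 Z=0
after  7: R0=0xbc R1=0x02 R2=0x7a R3=0xbe R4=0x4b  N=0 Z=0
-- IRQ taken; context saved, return-PC = 8 --
mismatch: R1: reported 0x42 vs actual 0x02

BAD = R1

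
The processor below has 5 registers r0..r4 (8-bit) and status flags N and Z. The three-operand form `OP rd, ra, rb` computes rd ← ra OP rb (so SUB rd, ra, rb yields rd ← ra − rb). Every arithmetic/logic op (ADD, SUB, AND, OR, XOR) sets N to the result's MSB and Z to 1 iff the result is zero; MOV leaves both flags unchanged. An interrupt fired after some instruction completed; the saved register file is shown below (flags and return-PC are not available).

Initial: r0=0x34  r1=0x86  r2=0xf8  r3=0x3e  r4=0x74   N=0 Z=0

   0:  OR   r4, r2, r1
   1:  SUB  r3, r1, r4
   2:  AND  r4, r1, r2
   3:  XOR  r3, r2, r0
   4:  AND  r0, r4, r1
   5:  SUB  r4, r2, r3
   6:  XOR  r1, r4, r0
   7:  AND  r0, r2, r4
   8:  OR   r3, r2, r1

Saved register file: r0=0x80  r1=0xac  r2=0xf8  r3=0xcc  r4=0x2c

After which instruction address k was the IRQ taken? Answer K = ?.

K = 6

after  0: r0=0x34 r1=0x86 r2=0xf8 r3=0x3e r4=0xfe  N=1 Z=0
after  1: r0=0x34 r1=0x86 r2=0xf8 r3=0x88 r4=0xfe  N=1 Z=0
after  2: r0=0x34 r1=0x86 r2=0xf8 r3=0x88 r4=0x80  N=1 Z=0
after  3: r0=0x34 r1=0x86 r2=0xf8 r3=0xcc r4=0x80  N=1 Z=0
after  4: r0=0x80 r1=0x86 r2=0xf8 r3=0xcc r4=0x80  N=1 Z=0
after  5: r0=0x80 r1=0x86 r2=0xf8 r3=0xcc r4=0x2c  N=0 Z=0
after  6: r0=0x80 r1=0xac r2=0xf8 r3=0xcc r4=0x2c  N=1 Z=0
-- IRQ taken; context saved, return-PC = 7 --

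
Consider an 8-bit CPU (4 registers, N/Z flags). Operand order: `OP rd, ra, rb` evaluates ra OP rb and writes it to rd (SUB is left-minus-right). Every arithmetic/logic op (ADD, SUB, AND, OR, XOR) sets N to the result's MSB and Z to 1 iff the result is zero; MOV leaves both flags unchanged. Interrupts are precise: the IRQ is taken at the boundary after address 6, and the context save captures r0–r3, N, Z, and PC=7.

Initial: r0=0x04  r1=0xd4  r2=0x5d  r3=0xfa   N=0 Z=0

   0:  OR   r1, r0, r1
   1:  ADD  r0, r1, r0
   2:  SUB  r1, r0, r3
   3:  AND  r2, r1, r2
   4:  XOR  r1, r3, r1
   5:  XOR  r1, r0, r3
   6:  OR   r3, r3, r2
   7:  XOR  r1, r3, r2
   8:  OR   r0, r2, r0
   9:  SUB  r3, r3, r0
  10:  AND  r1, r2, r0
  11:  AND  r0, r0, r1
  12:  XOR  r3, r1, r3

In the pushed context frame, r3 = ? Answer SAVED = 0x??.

SAVED = 0xfe

after  0: r0=0x04 r1=0xd4 r2=0x5d r3=0xfa  N=1 Z=0
after  1: r0=0xd8 r1=0xd4 r2=0x5d r3=0xfa  N=1 Z=0
after  2: r0=0xd8 r1=0xde r2=0x5d r3=0xfa  N=1 Z=0
after  3: r0=0xd8 r1=0xde r2=0x5c r3=0xfa  N=0 Z=0
after  4: r0=0xd8 r1=0x24 r2=0x5c r3=0xfa  N=0 Z=0
after  5: r0=0xd8 r1=0x22 r2=0x5c r3=0xfa  N=0 Z=0
after  6: r0=0xd8 r1=0x22 r2=0x5c r3=0xfe  N=1 Z=0
-- IRQ taken; context saved, return-PC = 7 --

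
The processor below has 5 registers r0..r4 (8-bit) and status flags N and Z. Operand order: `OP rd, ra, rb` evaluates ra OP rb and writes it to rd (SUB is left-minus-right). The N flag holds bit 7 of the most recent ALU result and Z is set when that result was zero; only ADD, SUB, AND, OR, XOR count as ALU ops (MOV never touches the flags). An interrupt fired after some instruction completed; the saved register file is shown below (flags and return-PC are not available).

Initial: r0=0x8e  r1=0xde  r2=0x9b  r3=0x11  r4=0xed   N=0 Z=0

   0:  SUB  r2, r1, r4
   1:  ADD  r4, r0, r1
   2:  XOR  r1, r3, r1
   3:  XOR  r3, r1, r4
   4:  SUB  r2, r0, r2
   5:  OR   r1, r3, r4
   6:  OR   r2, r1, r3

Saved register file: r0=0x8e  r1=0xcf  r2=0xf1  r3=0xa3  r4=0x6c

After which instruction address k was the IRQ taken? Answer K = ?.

after  0: r0=0x8e r1=0xde r2=0xf1 r3=0x11 r4=0xed  N=1 Z=0
after  1: r0=0x8e r1=0xde r2=0xf1 r3=0x11 r4=0x6c  N=0 Z=0
after  2: r0=0x8e r1=0xcf r2=0xf1 r3=0x11 r4=0x6c  N=1 Z=0
after  3: r0=0x8e r1=0xcf r2=0xf1 r3=0xa3 r4=0x6c  N=1 Z=0
-- IRQ taken; context saved, return-PC = 4 --

K = 3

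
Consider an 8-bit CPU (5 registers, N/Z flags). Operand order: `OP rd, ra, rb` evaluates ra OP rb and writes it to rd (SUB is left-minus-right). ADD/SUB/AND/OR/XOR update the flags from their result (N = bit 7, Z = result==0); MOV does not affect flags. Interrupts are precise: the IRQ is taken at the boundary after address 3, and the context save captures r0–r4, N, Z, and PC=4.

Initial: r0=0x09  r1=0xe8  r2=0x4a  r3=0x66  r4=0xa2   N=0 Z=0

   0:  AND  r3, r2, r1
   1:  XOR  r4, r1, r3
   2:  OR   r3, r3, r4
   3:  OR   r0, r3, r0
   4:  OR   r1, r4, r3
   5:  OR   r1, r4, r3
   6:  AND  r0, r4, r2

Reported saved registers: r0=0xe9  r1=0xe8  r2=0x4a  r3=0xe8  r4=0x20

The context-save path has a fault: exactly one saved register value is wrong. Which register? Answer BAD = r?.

BAD = r4

after  0: r0=0x09 r1=0xe8 r2=0x4a r3=0x48 r4=0xa2  N=0 Z=0
after  1: r0=0x09 r1=0xe8 r2=0x4a r3=0x48 r4=0xa0  N=1 Z=0
after  2: r0=0x09 r1=0xe8 r2=0x4a r3=0xe8 r4=0xa0  N=1 Z=0
after  3: r0=0xe9 r1=0xe8 r2=0x4a r3=0xe8 r4=0xa0  N=1 Z=0
-- IRQ taken; context saved, return-PC = 4 --
mismatch: r4: reported 0x20 vs actual 0xa0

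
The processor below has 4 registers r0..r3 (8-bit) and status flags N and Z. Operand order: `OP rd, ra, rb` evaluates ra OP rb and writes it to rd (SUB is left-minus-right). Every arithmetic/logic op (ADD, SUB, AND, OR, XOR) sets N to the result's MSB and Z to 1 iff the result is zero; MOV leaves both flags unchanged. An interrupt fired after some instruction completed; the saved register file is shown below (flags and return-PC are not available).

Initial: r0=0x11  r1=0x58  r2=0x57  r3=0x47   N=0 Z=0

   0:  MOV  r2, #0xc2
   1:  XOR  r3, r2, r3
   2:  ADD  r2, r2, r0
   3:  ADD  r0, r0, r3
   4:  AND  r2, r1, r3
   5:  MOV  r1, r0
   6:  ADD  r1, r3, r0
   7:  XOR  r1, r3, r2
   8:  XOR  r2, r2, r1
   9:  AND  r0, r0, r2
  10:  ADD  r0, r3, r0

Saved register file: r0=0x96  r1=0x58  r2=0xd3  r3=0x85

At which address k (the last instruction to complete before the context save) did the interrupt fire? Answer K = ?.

after  0: r0=0x11 r1=0x58 r2=0xc2 r3=0x47  N=0 Z=0
after  1: r0=0x11 r1=0x58 r2=0xc2 r3=0x85  N=1 Z=0
after  2: r0=0x11 r1=0x58 r2=0xd3 r3=0x85  N=1 Z=0
after  3: r0=0x96 r1=0x58 r2=0xd3 r3=0x85  N=1 Z=0
-- IRQ taken; context saved, return-PC = 4 --

K = 3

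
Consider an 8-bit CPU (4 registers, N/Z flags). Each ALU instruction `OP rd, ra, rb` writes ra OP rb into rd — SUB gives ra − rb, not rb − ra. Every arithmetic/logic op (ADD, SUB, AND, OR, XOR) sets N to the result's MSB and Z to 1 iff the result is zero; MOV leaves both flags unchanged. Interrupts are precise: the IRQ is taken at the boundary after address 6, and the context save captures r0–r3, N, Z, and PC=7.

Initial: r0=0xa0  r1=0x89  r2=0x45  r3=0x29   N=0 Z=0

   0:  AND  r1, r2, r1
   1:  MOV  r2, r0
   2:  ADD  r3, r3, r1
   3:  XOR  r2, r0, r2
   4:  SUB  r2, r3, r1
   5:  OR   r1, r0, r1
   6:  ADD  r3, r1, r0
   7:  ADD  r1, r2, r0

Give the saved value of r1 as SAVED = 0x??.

SAVED = 0xa1

after  0: r0=0xa0 r1=0x01 r2=0x45 r3=0x29  N=0 Z=0
after  1: r0=0xa0 r1=0x01 r2=0xa0 r3=0x29  N=0 Z=0
after  2: r0=0xa0 r1=0x01 r2=0xa0 r3=0x2a  N=0 Z=0
after  3: r0=0xa0 r1=0x01 r2=0x00 r3=0x2a  N=0 Z=1
after  4: r0=0xa0 r1=0x01 r2=0x29 r3=0x2a  N=0 Z=0
after  5: r0=0xa0 r1=0xa1 r2=0x29 r3=0x2a  N=1 Z=0
after  6: r0=0xa0 r1=0xa1 r2=0x29 r3=0x41  N=0 Z=0
-- IRQ taken; context saved, return-PC = 7 --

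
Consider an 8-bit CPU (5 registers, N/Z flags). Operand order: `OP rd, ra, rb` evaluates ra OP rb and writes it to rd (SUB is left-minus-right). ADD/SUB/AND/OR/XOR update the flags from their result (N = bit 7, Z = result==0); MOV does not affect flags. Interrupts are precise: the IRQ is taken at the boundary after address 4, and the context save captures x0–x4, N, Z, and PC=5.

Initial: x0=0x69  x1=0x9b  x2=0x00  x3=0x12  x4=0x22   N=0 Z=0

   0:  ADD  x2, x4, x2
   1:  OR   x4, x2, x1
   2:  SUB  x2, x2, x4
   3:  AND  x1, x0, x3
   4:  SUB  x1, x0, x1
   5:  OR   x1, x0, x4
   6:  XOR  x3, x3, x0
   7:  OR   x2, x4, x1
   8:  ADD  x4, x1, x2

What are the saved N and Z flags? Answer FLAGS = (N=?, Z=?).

after  0: x0=0x69 x1=0x9b x2=0x22 x3=0x12 x4=0x22  N=0 Z=0
after  1: x0=0x69 x1=0x9b x2=0x22 x3=0x12 x4=0xbb  N=1 Z=0
after  2: x0=0x69 x1=0x9b x2=0x67 x3=0x12 x4=0xbb  N=0 Z=0
after  3: x0=0x69 x1=0x00 x2=0x67 x3=0x12 x4=0xbb  N=0 Z=1
after  4: x0=0x69 x1=0x69 x2=0x67 x3=0x12 x4=0xbb  N=0 Z=0
-- IRQ taken; context saved, return-PC = 5 --

FLAGS = (N=0, Z=0)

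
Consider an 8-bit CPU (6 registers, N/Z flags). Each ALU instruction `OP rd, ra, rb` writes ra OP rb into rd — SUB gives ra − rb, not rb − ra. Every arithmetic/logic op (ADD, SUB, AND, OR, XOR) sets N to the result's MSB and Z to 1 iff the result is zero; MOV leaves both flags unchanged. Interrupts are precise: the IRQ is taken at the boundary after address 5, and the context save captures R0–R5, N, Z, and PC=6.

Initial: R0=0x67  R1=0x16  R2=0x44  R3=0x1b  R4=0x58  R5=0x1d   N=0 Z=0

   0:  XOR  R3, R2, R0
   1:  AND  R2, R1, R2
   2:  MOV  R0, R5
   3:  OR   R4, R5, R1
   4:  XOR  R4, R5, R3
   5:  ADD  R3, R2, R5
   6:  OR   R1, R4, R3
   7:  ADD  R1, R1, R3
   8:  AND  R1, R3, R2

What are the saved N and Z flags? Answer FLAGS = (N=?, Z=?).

after  0: R0=0x67 R1=0x16 R2=0x44 R3=0x23 R4=0x58 R5=0x1d  N=0 Z=0
after  1: R0=0x67 R1=0x16 R2=0x04 R3=0x23 R4=0x58 R5=0x1d  N=0 Z=0
after  2: R0=0x1d R1=0x16 R2=0x04 R3=0x23 R4=0x58 R5=0x1d  N=0 Z=0
after  3: R0=0x1d R1=0x16 R2=0x04 R3=0x23 R4=0x1f R5=0x1d  N=0 Z=0
after  4: R0=0x1d R1=0x16 R2=0x04 R3=0x23 R4=0x3e R5=0x1d  N=0 Z=0
after  5: R0=0x1d R1=0x16 R2=0x04 R3=0x21 R4=0x3e R5=0x1d  N=0 Z=0
-- IRQ taken; context saved, return-PC = 6 --

FLAGS = (N=0, Z=0)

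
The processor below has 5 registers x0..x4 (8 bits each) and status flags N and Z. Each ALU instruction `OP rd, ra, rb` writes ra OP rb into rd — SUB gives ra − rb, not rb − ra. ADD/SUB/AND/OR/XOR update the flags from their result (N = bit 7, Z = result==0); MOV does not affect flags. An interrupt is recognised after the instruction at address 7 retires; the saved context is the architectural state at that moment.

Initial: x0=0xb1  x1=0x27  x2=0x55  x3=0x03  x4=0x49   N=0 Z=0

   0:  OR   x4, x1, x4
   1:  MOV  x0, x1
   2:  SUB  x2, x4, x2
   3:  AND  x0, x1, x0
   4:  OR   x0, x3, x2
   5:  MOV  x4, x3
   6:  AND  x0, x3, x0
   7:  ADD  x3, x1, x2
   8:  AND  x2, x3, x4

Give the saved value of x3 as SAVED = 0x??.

after  0: x0=0xb1 x1=0x27 x2=0x55 x3=0x03 x4=0x6f  N=0 Z=0
after  1: x0=0x27 x1=0x27 x2=0x55 x3=0x03 x4=0x6f  N=0 Z=0
after  2: x0=0x27 x1=0x27 x2=0x1a x3=0x03 x4=0x6f  N=0 Z=0
after  3: x0=0x27 x1=0x27 x2=0x1a x3=0x03 x4=0x6f  N=0 Z=0
after  4: x0=0x1b x1=0x27 x2=0x1a x3=0x03 x4=0x6f  N=0 Z=0
after  5: x0=0x1b x1=0x27 x2=0x1a x3=0x03 x4=0x03  N=0 Z=0
after  6: x0=0x03 x1=0x27 x2=0x1a x3=0x03 x4=0x03  N=0 Z=0
after  7: x0=0x03 x1=0x27 x2=0x1a x3=0x41 x4=0x03  N=0 Z=0
-- IRQ taken; context saved, return-PC = 8 --

SAVED = 0x41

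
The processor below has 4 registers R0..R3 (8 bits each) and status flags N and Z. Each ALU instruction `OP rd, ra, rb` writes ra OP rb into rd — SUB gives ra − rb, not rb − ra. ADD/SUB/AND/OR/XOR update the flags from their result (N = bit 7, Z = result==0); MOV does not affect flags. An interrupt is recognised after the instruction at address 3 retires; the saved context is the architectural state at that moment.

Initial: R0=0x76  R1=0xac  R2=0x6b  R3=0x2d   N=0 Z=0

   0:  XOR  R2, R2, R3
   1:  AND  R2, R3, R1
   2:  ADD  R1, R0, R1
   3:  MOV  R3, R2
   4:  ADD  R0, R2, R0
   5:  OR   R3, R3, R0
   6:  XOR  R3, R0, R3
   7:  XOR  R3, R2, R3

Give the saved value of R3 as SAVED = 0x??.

after  0: R0=0x76 R1=0xac R2=0x46 R3=0x2d  N=0 Z=0
after  1: R0=0x76 R1=0xac R2=0x2c R3=0x2d  N=0 Z=0
after  2: R0=0x76 R1=0x22 R2=0x2c R3=0x2d  N=0 Z=0
after  3: R0=0x76 R1=0x22 R2=0x2c R3=0x2c  N=0 Z=0
-- IRQ taken; context saved, return-PC = 4 --

SAVED = 0x2c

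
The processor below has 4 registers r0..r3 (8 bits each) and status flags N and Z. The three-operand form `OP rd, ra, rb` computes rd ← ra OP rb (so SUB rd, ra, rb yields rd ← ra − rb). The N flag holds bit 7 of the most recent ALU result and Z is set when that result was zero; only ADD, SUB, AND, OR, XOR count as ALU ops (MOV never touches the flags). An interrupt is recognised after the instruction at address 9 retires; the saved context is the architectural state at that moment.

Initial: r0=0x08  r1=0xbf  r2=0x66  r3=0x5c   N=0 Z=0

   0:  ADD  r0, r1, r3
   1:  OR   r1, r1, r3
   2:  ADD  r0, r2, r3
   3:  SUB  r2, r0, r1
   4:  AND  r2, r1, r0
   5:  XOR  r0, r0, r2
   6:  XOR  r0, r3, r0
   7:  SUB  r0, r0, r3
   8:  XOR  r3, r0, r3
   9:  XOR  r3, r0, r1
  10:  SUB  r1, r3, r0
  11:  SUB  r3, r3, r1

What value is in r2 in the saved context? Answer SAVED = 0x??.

SAVED = 0xc2

after  0: r0=0x1b r1=0xbf r2=0x66 r3=0x5c  N=0 Z=0
after  1: r0=0x1b r1=0xff r2=0x66 r3=0x5c  N=1 Z=0
after  2: r0=0xc2 r1=0xff r2=0x66 r3=0x5c  N=1 Z=0
after  3: r0=0xc2 r1=0xff r2=0xc3 r3=0x5c  N=1 Z=0
after  4: r0=0xc2 r1=0xff r2=0xc2 r3=0x5c  N=1 Z=0
after  5: r0=0x00 r1=0xff r2=0xc2 r3=0x5c  N=0 Z=1
after  6: r0=0x5c r1=0xff r2=0xc2 r3=0x5c  N=0 Z=0
after  7: r0=0x00 r1=0xff r2=0xc2 r3=0x5c  N=0 Z=1
after  8: r0=0x00 r1=0xff r2=0xc2 r3=0x5c  N=0 Z=0
after  9: r0=0x00 r1=0xff r2=0xc2 r3=0xff  N=1 Z=0
-- IRQ taken; context saved, return-PC = 10 --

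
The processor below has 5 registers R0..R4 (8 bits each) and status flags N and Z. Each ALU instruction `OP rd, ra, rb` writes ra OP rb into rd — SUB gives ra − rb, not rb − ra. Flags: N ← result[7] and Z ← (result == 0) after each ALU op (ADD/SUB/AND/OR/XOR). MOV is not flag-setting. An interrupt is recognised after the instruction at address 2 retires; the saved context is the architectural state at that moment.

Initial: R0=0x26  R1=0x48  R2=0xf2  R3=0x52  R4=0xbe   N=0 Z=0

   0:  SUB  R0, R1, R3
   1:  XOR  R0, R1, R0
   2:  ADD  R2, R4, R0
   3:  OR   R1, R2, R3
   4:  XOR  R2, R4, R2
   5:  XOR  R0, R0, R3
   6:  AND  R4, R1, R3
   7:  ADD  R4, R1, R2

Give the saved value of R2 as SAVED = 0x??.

SAVED = 0x7c

after  0: R0=0xf6 R1=0x48 R2=0xf2 R3=0x52 R4=0xbe  N=1 Z=0
after  1: R0=0xbe R1=0x48 R2=0xf2 R3=0x52 R4=0xbe  N=1 Z=0
after  2: R0=0xbe R1=0x48 R2=0x7c R3=0x52 R4=0xbe  N=0 Z=0
-- IRQ taken; context saved, return-PC = 3 --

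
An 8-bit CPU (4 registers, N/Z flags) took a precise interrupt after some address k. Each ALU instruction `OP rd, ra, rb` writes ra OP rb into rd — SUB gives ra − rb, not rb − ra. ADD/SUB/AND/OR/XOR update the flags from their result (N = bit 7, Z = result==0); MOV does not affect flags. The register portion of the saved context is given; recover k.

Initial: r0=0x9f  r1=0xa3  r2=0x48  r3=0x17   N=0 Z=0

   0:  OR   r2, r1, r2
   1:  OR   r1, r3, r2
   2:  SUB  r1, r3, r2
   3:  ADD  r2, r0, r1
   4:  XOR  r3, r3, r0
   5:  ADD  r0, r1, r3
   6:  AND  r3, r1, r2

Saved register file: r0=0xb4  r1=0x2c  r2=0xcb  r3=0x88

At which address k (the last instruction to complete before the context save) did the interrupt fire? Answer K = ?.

after  0: r0=0x9f r1=0xa3 r2=0xeb r3=0x17  N=1 Z=0
after  1: r0=0x9f r1=0xff r2=0xeb r3=0x17  N=1 Z=0
after  2: r0=0x9f r1=0x2c r2=0xeb r3=0x17  N=0 Z=0
after  3: r0=0x9f r1=0x2c r2=0xcb r3=0x17  N=1 Z=0
after  4: r0=0x9f r1=0x2c r2=0xcb r3=0x88  N=1 Z=0
after  5: r0=0xb4 r1=0x2c r2=0xcb r3=0x88  N=1 Z=0
-- IRQ taken; context saved, return-PC = 6 --

K = 5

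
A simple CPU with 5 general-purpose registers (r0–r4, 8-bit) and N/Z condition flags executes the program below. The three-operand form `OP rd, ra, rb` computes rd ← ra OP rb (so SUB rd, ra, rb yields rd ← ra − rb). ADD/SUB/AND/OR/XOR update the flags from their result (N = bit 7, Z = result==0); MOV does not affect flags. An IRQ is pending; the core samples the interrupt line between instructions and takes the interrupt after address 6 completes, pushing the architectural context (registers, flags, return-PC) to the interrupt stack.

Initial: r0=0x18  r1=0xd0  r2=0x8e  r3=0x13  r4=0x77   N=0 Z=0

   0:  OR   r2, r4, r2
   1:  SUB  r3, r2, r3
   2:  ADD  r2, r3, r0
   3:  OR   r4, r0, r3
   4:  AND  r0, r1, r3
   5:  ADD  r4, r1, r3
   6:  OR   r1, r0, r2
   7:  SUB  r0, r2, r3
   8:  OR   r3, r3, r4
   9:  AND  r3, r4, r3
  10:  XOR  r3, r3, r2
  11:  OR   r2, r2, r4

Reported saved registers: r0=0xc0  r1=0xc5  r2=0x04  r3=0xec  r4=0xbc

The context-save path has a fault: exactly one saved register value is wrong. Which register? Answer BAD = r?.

BAD = r1

after  0: r0=0x18 r1=0xd0 r2=0xff r3=0x13 r4=0x77  N=1 Z=0
after  1: r0=0x18 r1=0xd0 r2=0xff r3=0xec r4=0x77  N=1 Z=0
after  2: r0=0x18 r1=0xd0 r2=0x04 r3=0xec r4=0x77  N=0 Z=0
after  3: r0=0x18 r1=0xd0 r2=0x04 r3=0xec r4=0xfc  N=1 Z=0
after  4: r0=0xc0 r1=0xd0 r2=0x04 r3=0xec r4=0xfc  N=1 Z=0
after  5: r0=0xc0 r1=0xd0 r2=0x04 r3=0xec r4=0xbc  N=1 Z=0
after  6: r0=0xc0 r1=0xc4 r2=0x04 r3=0xec r4=0xbc  N=1 Z=0
-- IRQ taken; context saved, return-PC = 7 --
mismatch: r1: reported 0xc5 vs actual 0xc4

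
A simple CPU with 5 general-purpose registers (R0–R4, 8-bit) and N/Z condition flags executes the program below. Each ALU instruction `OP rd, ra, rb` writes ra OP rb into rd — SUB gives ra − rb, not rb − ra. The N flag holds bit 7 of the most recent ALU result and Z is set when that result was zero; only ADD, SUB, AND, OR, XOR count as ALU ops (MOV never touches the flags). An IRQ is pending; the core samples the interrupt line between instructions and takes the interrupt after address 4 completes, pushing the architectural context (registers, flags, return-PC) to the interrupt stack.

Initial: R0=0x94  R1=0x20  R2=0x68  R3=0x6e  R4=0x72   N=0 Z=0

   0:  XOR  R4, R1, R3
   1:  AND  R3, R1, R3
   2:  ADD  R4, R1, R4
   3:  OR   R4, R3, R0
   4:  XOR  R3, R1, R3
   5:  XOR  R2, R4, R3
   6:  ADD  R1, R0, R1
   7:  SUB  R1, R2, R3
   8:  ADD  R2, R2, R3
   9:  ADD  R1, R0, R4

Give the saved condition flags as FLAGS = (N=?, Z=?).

after  0: R0=0x94 R1=0x20 R2=0x68 R3=0x6e R4=0x4e  N=0 Z=0
after  1: R0=0x94 R1=0x20 R2=0x68 R3=0x20 R4=0x4e  N=0 Z=0
after  2: R0=0x94 R1=0x20 R2=0x68 R3=0x20 R4=0x6e  N=0 Z=0
after  3: R0=0x94 R1=0x20 R2=0x68 R3=0x20 R4=0xb4  N=1 Z=0
after  4: R0=0x94 R1=0x20 R2=0x68 R3=0x00 R4=0xb4  N=0 Z=1
-- IRQ taken; context saved, return-PC = 5 --

FLAGS = (N=0, Z=1)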